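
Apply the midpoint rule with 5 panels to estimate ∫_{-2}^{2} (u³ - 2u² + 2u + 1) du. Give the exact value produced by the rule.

-6.24

h = (2 − (-2))/5 = 0.8.
Midpoints m₁,…,m₅ = -1.6, -0.8, 0, 0.8, 1.6.
f(m₁)=-11.416, f(m₂)=-2.392, f(m₃)=1, f(m₄)=1.832, f(m₅)=3.176.
h·[f(m₁) + f(m₂) + f(m₃) + f(m₄) + f(m₅)] = 0.8·(-7.8) = -6.24.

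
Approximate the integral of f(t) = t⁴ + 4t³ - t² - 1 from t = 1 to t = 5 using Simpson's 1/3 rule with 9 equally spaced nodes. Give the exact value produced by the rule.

h = (5 − 1)/8 = 0.5.
Nodes t₀,…,t₈ = 1, 1.5, 2, 2.5, 3, 3.5, 4, 4.5, 5.
f(t) = t⁴ + 4t³ - t² - 1: f₀=3, f₁=15.3125, f₂=43, f₃=94.3125, f₄=179, f₅=308.3125, f₆=495, f₇=753.3125, f₈=1099.
(h/3)·[f₀ + 4f₁ + 2f₂ + 4f₃ + 2f₄ + 4f₅ + 2f₆ + 4f₇ + f₈] = 0.166667·(7221) = 1203.5.

1203.5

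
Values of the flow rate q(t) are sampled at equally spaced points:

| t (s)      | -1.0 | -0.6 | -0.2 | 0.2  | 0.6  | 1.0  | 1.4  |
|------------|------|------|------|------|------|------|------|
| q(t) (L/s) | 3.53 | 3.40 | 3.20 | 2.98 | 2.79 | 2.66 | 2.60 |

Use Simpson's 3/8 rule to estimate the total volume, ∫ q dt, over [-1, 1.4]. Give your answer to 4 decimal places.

7.2360

h = 0.4, n = 6.
(3h/8)·[y₀ + 3y₁ + 3y₂ + 2y₃ + 3y₄ + 3y₅ + y₆] = 0.15·(48.24) = 7.2360.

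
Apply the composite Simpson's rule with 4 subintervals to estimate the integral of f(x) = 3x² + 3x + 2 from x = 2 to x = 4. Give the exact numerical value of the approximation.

h = (4 − 2)/4 = 0.5.
Nodes x₀,…,x₄ = 2, 2.5, 3, 3.5, 4.
f(x) = 3x² + 3x + 2: f₀=20, f₁=28.25, f₂=38, f₃=49.25, f₄=62.
(h/3)·[f₀ + 4f₁ + 2f₂ + 4f₃ + f₄] = 0.166667·(468) = 78.

78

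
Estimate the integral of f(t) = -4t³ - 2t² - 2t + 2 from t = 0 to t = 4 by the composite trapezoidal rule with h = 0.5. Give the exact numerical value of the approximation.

h = (4 − 0)/8 = 0.5.
Nodes t₀,…,t₈ = 0, 0.5, 1, 1.5, 2, 2.5, 3, 3.5, 4.
f(t) = -4t³ - 2t² - 2t + 2: f₀=2, f₁=0, f₂=-6, f₃=-19, f₄=-42, f₅=-78, f₆=-130, f₇=-201, f₈=-294.
(h/2)·[f₀ + 2f₁ + 2f₂ + 2f₃ + 2f₄ + 2f₅ + 2f₆ + 2f₇ + f₈] = 0.25·(-1244) = -311.

-311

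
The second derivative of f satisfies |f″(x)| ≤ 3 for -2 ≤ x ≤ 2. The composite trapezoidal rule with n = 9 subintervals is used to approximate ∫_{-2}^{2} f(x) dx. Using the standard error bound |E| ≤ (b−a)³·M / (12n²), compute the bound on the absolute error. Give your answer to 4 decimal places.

|E| ≤ (4)³·3 / (12·9²) = 192/972 = 0.1975.

0.1975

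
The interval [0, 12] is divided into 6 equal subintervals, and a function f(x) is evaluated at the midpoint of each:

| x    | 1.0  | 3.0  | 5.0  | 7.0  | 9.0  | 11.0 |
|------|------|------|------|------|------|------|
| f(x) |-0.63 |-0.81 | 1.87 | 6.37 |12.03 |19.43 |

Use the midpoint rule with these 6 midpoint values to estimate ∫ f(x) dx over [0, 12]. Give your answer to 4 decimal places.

76.5200

h = 2, n = 6.
h·[y(m₁) + y(m₂) + y(m₃) + y(m₄) + y(m₅) + y(m₆)] = 2·(38.26) = 76.5200.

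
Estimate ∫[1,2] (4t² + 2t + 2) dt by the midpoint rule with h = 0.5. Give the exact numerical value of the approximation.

h = (2 − 1)/2 = 0.5.
Midpoints m₁,…,m₂ = 1.25, 1.75.
f(m₁)=10.75, f(m₂)=17.75.
h·[f(m₁) + f(m₂)] = 0.5·(28.5) = 14.25.

14.25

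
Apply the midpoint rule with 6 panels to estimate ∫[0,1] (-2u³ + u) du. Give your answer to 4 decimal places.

0.0069

h = (1 − 0)/6 = 0.166667.
Midpoints m₁,…,m₆ = 0.083333, 0.25, 0.416667, 0.583333, 0.75, 0.916667.
f(m₁)=0.082176, f(m₂)=0.21875, f(m₃)=0.271991, f(m₄)=0.186343, f(m₅)=-0.09375, f(m₆)=-0.623843.
h·[f(m₁) + f(m₂) + f(m₃) + f(m₄) + f(m₅) + f(m₆)] = 0.166667·(0.041667) = 0.0069.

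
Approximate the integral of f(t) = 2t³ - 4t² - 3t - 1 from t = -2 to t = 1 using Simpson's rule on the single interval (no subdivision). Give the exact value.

S = (b−a)/6 · [f(-2) + 4f(-0.5) + f(1)] = 0.5·[(-27) + 4·(-0.75) + (-6)] = -18.

-18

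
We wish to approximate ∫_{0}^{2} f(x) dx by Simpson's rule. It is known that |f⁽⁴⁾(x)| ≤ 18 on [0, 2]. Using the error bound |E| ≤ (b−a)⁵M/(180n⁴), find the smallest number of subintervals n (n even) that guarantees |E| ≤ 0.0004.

10

Need 576/(180n⁴) ≤ 0.0004.
n⁴ ≥ 576/(180·0.0004) = 8000 ⇒ n ≥ 9.4574, so the smallest even n is 10. (n must be even for Simpson's rule.)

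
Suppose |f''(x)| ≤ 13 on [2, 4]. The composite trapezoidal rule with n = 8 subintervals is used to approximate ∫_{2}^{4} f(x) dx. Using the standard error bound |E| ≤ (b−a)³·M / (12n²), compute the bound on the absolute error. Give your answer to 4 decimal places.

0.1354

|E| ≤ (2)³·13 / (12·8²) = 104/768 = 0.1354.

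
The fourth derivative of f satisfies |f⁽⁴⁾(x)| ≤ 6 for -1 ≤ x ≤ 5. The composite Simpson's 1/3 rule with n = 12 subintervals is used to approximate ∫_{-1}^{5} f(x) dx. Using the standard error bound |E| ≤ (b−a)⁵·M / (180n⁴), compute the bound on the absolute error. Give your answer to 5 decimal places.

|E| ≤ (6)⁵·6 / (180·12⁴) = 46656/3732480 = 0.01250.

0.01250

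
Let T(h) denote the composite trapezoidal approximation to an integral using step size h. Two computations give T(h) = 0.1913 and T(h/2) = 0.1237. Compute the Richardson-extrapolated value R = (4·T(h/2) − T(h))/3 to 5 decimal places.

R = (4·T(h/2) − T(h)) / 3 = (4·0.1237 − 0.1913)/3 = (0.3035)/3 = 0.10117.

0.10117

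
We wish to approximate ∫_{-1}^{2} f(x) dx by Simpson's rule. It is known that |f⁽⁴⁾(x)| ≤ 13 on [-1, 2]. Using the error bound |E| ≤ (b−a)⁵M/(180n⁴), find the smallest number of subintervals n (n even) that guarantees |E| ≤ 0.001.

12

Need 3159/(180n⁴) ≤ 0.001.
n⁴ ≥ 3159/(180·0.001) = 17550 ⇒ n ≥ 11.5098, so the smallest even n is 12. (n must be even for Simpson's rule.)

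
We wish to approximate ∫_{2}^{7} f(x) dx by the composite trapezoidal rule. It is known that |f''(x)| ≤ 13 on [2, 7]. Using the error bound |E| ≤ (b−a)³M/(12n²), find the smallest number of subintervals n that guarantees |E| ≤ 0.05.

Need 1625/(12n²) ≤ 0.05.
n² ≥ 1625/(12·0.05) = 2708.33 ⇒ n ≥ 52.0416, so the smallest n is 53.

53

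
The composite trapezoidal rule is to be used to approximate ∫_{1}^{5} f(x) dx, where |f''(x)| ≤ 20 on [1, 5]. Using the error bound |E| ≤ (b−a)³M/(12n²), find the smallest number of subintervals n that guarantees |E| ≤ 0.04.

Need 1280/(12n²) ≤ 0.04.
n² ≥ 1280/(12·0.04) = 2666.67 ⇒ n ≥ 51.6398, so the smallest n is 52.

52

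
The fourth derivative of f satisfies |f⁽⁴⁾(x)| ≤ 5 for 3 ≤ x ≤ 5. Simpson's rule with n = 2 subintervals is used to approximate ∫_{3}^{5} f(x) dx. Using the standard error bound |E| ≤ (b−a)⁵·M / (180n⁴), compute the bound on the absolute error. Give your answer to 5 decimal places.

0.05556

|E| ≤ (2)⁵·5 / (180·2⁴) = 160/2880 = 0.05556.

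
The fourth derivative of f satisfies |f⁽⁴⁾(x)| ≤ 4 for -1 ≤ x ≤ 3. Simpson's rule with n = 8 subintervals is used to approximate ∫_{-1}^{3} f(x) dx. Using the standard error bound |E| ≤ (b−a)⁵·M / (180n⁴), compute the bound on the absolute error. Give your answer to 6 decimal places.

0.005556

|E| ≤ (4)⁵·4 / (180·8⁴) = 4096/737280 = 0.005556.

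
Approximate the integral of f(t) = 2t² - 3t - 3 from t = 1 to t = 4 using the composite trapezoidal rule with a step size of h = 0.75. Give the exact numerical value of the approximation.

h = (4 − 1)/4 = 0.75.
Nodes t₀,…,t₄ = 1, 1.75, 2.5, 3.25, 4.
f(t) = 2t² - 3t - 3: f₀=-4, f₁=-2.125, f₂=2, f₃=8.375, f₄=17.
(h/2)·[f₀ + 2f₁ + 2f₂ + 2f₃ + f₄] = 0.375·(29.5) = 11.0625.

11.0625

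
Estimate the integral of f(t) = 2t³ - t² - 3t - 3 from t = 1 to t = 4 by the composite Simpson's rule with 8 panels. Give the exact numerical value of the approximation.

75

h = (4 − 1)/8 = 0.375.
Nodes t₀,…,t₈ = 1, 1.375, 1.75, 2.125, 2.5, 2.875, 3.25, 3.625, 4.
f(t) = 2t³ - t² - 3t - 3: f₀=-5, f₁=-3.81640625, f₂=-0.59375, f₃=5.30078125, f₄=14.5, f₅=27.63671875, f₆=45.34375, f₇=68.25390625, f₈=97.
(h/3)·[f₀ + 4f₁ + 2f₂ + 4f₃ + 2f₄ + 4f₅ + 2f₆ + 4f₇ + f₈] = 0.125·(600) = 75.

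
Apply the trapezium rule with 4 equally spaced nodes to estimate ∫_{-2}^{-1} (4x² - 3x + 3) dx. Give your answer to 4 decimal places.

16.9074

h = (-1 − (-2))/3 = 0.333333.
Nodes x₀,…,x₃ = -2, -1.666667, -1.333333, -1.
f(x) = 4x² - 3x + 3: f₀=25, f₁=19.111111, f₂=14.111111, f₃=10.
(h/2)·[f₀ + 2f₁ + 2f₂ + f₃] = 0.166667·(101.444444) = 16.9074.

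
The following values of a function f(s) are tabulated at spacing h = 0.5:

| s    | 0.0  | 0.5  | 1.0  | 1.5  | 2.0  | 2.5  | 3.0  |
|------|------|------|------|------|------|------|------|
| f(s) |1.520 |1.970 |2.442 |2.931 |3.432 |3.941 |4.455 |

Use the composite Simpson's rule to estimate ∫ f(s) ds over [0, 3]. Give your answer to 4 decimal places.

h = 0.5, n = 6.
(h/3)·[y₀ + 4y₁ + 2y₂ + 4y₃ + 2y₄ + 4y₅ + y₆] = 0.166667·(53.091) = 8.8485.

8.8485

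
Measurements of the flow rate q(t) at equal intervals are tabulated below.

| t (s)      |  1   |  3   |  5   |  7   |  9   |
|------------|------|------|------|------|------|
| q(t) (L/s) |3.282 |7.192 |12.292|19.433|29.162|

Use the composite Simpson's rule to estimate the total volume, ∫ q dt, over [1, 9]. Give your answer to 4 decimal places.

h = 2, n = 4.
(h/3)·[y₀ + 4y₁ + 2y₂ + 4y₃ + y₄] = 0.666667·(163.528) = 109.0187.

109.0187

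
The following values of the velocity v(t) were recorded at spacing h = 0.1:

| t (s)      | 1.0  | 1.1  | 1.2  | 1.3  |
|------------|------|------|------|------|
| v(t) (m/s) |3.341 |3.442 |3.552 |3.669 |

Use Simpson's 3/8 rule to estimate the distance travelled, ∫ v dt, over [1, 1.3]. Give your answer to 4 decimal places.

h = 0.1, n = 3.
(3h/8)·[y₀ + 3y₁ + 3y₂ + y₃] = 0.0375·(27.992) = 1.0497.

1.0497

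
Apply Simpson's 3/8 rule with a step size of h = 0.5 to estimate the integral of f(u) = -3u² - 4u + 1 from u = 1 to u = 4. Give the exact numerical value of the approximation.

h = (4 − 1)/6 = 0.5.
Nodes u₀,…,u₆ = 1, 1.5, 2, 2.5, 3, 3.5, 4.
f(u) = -3u² - 4u + 1: f₀=-6, f₁=-11.75, f₂=-19, f₃=-27.75, f₄=-38, f₅=-49.75, f₆=-63.
(3h/8)·[f₀ + 3f₁ + 3f₂ + 2f₃ + 3f₄ + 3f₅ + f₆] = 0.1875·(-480) = -90.

-90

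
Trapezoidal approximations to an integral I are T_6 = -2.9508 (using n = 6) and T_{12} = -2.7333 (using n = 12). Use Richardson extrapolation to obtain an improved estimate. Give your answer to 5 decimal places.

-2.66080

R = (4·T_{12} − T_6) / 3 = (4·(-2.7333) − (-2.9508))/3 = (-7.9824)/3 = -2.66080.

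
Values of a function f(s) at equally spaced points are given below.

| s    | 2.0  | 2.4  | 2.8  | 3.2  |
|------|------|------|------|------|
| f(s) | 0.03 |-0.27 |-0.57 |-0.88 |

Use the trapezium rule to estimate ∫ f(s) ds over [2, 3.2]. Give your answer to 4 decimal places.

h = 0.4, n = 3.
(h/2)·[y₀ + 2y₁ + 2y₂ + y₃] = 0.2·(-2.53) = -0.5060.

-0.5060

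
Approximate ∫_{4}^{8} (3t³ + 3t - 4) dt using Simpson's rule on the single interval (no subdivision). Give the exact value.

S = (b−a)/6 · [f(4) + 4f(6) + f(8)] = 0.666667·[200 + 4·662 + 1556] = 2936.

2936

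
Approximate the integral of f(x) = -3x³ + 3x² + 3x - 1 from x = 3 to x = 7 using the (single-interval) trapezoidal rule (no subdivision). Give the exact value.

-1816

T = (b−a)/2 · [f(3) + f(7)] = 2·[(-46) + (-862)] = -1816.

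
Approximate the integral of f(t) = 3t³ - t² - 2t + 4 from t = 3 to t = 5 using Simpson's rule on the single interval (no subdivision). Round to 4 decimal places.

367.3333

S = (b−a)/6 · [f(3) + 4f(4) + f(5)] = 0.333333·[70 + 4·172 + 344] = 367.3333.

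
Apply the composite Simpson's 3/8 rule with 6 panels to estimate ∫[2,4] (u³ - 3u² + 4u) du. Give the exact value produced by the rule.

28

h = (4 − 2)/6 = 0.333333.
Nodes u₀,…,u₆ = 2, 2.333333, 2.666667, 3, 3.333333, 3.666667, 4.
f(u) = u³ - 3u² + 4u: f₀=4, f₁=5.703704, f₂=8.296296, f₃=12, f₄=17.037037, f₅=23.629630, f₆=32.
(3h/8)·[f₀ + 3f₁ + 3f₂ + 2f₃ + 3f₄ + 3f₅ + f₆] = 0.125·(224) = 28.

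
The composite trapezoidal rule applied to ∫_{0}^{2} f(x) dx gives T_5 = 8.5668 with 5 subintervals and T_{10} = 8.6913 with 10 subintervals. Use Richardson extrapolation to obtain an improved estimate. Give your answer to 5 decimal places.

8.73280

R = (4·T_{10} − T_5) / 3 = (4·8.6913 − 8.5668)/3 = (26.1984)/3 = 8.73280.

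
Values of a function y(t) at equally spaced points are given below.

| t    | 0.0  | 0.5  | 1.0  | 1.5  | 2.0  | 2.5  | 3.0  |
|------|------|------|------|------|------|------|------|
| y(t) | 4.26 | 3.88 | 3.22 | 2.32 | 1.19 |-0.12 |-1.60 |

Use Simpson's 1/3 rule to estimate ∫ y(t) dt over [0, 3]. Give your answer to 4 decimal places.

h = 0.5, n = 6.
(h/3)·[y₀ + 4y₁ + 2y₂ + 4y₃ + 2y₄ + 4y₅ + y₆] = 0.166667·(35.80) = 5.9667.

5.9667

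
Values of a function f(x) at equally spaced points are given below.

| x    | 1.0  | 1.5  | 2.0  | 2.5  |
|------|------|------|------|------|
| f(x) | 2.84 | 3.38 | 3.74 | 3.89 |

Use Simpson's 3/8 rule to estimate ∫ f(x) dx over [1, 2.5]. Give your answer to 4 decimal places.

h = 0.5, n = 3.
(3h/8)·[y₀ + 3y₁ + 3y₂ + y₃] = 0.1875·(28.09) = 5.2669.

5.2669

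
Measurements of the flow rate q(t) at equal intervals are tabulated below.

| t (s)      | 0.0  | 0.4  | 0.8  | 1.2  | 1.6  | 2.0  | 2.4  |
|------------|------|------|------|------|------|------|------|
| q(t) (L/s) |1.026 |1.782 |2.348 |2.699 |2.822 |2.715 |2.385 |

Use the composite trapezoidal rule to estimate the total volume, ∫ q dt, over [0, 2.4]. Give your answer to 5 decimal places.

5.62860

h = 0.4, n = 6.
(h/2)·[y₀ + 2y₁ + 2y₂ + 2y₃ + 2y₄ + 2y₅ + y₆] = 0.2·(28.143) = 5.62860.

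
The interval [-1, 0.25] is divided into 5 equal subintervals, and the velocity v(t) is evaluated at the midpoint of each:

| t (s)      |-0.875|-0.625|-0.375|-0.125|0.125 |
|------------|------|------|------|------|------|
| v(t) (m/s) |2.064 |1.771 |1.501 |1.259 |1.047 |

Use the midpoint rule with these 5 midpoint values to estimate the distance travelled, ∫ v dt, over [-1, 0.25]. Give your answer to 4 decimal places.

1.9105

h = 0.25, n = 5.
h·[y(m₁) + y(m₂) + y(m₃) + y(m₄) + y(m₅)] = 0.25·(7.642) = 1.9105.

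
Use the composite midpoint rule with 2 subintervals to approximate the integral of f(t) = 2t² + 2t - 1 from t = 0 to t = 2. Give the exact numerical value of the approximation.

7

h = (2 − 0)/2 = 1.
Midpoints m₁,…,m₂ = 0.5, 1.5.
f(m₁)=0.5, f(m₂)=6.5.
h·[f(m₁) + f(m₂)] = 1·(7) = 7.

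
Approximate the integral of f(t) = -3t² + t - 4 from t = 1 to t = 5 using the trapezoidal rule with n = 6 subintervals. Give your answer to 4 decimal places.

-128.8889

h = (5 − 1)/6 = 0.666667.
Nodes t₀,…,t₆ = 1, 1.666667, 2.333333, 3, 3.666667, 4.333333, 5.
f(t) = -3t² + t - 4: f₀=-6, f₁=-10.666667, f₂=-18, f₃=-28, f₄=-40.666667, f₅=-56, f₆=-74.
(h/2)·[f₀ + 2f₁ + 2f₂ + 2f₃ + 2f₄ + 2f₅ + f₆] = 0.333333·(-386.666667) = -128.8889.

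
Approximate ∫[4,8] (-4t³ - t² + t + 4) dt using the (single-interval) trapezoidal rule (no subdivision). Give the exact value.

T = (b−a)/2 · [f(4) + f(8)] = 2·[(-264) + (-2100)] = -4728.

-4728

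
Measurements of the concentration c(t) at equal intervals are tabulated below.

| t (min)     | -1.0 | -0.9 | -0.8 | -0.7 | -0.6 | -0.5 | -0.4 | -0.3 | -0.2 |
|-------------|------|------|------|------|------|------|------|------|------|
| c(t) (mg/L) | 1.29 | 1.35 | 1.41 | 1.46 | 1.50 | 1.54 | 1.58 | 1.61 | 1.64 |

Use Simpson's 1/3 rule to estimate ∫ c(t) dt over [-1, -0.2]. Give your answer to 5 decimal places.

1.19167

h = 0.1, n = 8.
(h/3)·[y₀ + 4y₁ + 2y₂ + 4y₃ + 2y₄ + 4y₅ + 2y₆ + 4y₇ + y₈] = 0.033333·(35.75) = 1.19167.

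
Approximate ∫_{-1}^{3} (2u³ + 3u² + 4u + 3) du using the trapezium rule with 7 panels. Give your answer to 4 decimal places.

h = (3 − (-1))/7 = 0.571429.
Nodes u₀,…,u₇ = -1, -0.428571, 0.142857, 0.714286, 1.285714, 1.857143, 2.428571, 3.
f(u) = 2u³ + 3u² + 4u + 3: f₀=0, f₁=1.679300, f₂=3.638484, f₃=8.116618, f₄=17.352770, f₅=33.586006, f₆=59.055394, f₇=96.
(h/2)·[f₀ + 2f₁ + 2f₂ + 2f₃ + 2f₄ + 2f₅ + 2f₆ + f₇] = 0.285714·(342.857143) = 97.9592.

97.9592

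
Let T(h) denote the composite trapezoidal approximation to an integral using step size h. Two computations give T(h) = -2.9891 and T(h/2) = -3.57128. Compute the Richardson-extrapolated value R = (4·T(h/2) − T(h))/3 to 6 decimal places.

R = (4·T(h/2) − T(h)) / 3 = (4·(-3.57128) − (-2.9891))/3 = (-11.29602)/3 = -3.765340.

-3.765340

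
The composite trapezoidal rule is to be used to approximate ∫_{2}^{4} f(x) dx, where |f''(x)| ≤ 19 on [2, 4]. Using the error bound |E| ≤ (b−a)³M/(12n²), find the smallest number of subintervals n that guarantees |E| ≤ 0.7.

5

Need 152/(12n²) ≤ 0.7.
n² ≥ 152/(12·0.7) = 18.0952 ⇒ n ≥ 4.2538, so the smallest n is 5.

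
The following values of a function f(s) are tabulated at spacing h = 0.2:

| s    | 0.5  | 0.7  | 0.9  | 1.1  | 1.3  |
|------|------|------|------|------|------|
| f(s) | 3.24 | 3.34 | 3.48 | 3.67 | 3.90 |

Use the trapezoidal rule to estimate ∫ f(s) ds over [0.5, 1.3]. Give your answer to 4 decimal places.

h = 0.2, n = 4.
(h/2)·[y₀ + 2y₁ + 2y₂ + 2y₃ + y₄] = 0.1·(28.12) = 2.8120.

2.8120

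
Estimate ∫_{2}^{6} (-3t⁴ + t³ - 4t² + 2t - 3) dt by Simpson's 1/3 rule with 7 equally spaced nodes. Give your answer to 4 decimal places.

-4584.0494

h = (6 − 2)/6 = 0.666667.
Nodes t₀,…,t₆ = 2, 2.666667, 3.333333, 4, 4.666667, 5.333333, 6.
f(t) = -3t⁴ + t³ - 4t² + 2t - 3: f₀=-55, f₁=-158.851852, f₂=-374.111111, f₃=-763, f₄=-1401.962963, f₅=-2381.666667, f₆=-3807.
(h/3)·[f₀ + 4f₁ + 2f₂ + 4f₃ + 2f₄ + 4f₅ + f₆] = 0.222222·(-20628.222222) = -4584.0494.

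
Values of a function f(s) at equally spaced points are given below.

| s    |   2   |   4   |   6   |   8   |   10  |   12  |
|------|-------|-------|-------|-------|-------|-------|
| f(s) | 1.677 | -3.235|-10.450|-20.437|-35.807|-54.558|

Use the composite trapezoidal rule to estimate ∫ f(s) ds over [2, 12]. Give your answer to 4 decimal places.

-192.7390

h = 2, n = 5.
(h/2)·[y₀ + 2y₁ + 2y₂ + 2y₃ + 2y₄ + y₅] = 1·(-192.739) = -192.7390.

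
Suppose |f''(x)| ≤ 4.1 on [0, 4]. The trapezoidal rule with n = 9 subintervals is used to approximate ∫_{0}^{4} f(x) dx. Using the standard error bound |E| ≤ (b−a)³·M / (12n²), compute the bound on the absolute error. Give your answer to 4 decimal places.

0.2700

|E| ≤ (4)³·4.1 / (12·9²) = 262.4/972 = 0.2700.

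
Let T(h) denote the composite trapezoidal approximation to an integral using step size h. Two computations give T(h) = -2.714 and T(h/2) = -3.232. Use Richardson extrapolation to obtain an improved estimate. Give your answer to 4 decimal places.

R = (4·T(h/2) − T(h)) / 3 = (4·(-3.232) − (-2.714))/3 = (-10.214)/3 = -3.4047.

-3.4047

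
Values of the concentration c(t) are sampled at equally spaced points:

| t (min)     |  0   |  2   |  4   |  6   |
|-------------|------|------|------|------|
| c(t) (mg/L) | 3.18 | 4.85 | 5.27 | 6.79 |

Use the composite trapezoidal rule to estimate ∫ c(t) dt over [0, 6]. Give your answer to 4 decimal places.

30.2100

h = 2, n = 3.
(h/2)·[y₀ + 2y₁ + 2y₂ + y₃] = 1·(30.21) = 30.2100.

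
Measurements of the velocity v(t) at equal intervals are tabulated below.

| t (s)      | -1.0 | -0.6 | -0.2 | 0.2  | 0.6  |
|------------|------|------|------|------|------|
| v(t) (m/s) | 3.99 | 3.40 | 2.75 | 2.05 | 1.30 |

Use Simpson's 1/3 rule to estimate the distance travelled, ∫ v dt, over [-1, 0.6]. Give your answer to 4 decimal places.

h = 0.4, n = 4.
(h/3)·[y₀ + 4y₁ + 2y₂ + 4y₃ + y₄] = 0.133333·(32.59) = 4.3453.

4.3453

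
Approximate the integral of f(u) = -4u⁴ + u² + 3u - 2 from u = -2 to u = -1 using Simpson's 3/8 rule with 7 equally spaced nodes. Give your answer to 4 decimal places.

h = (-1 − (-2))/6 = 0.166667.
Nodes u₀,…,u₆ = -2, -1.833333, -1.666667, -1.5, -1.333333, -1.166667, -1.
f(u) = -4u⁴ + u² + 3u - 2: f₀=-68, f₁=-49.327160, f₂=-35.086420, f₃=-24.5, f₄=-16.864198, f₅=-11.549383, f₆=-8.
(3h/8)·[f₀ + 3f₁ + 3f₂ + 2f₃ + 3f₄ + 3f₅ + f₆] = 0.0625·(-463.481481) = -28.9676.

-28.9676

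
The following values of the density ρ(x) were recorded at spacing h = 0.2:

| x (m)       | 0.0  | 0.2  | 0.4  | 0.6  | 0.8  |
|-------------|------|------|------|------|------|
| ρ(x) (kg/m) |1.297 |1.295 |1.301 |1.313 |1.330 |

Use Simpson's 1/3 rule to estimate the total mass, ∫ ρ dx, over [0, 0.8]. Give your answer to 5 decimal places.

1.04407

h = 0.2, n = 4.
(h/3)·[y₀ + 4y₁ + 2y₂ + 4y₃ + y₄] = 0.066667·(15.661) = 1.04407.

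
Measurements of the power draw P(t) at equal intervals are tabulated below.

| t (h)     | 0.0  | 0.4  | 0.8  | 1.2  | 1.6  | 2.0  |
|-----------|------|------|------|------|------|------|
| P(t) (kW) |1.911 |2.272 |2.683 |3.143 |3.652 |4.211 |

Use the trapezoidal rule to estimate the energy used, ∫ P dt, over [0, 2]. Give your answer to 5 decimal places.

h = 0.4, n = 5.
(h/2)·[y₀ + 2y₁ + 2y₂ + 2y₃ + 2y₄ + y₅] = 0.2·(29.622) = 5.92440.

5.92440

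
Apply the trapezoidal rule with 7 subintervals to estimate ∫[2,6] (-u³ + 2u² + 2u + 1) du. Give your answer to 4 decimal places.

-147.5102

h = (6 − 2)/7 = 0.571429.
Nodes u₀,…,u₇ = 2, 2.571429, 3.142857, 3.714286, 4.285714, 4.857143, 5.428571, 6.
f(u) = -u³ + 2u² + 2u + 1: f₀=5, f₁=2.364431, f₂=-4.002915, f₃=-15.221574, f₄=-32.411079, f₅=-56.690962, f₆=-89.180758, f₇=-131.
(h/2)·[f₀ + 2f₁ + 2f₂ + 2f₃ + 2f₄ + 2f₅ + 2f₆ + f₇] = 0.285714·(-516.285714) = -147.5102.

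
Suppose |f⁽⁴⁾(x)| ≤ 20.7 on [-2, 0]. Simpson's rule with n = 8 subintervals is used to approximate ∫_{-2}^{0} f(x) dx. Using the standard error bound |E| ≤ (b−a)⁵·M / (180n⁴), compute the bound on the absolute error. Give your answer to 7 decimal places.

0.0008984

|E| ≤ (2)⁵·20.7 / (180·8⁴) = 662.4/737280 = 0.0008984.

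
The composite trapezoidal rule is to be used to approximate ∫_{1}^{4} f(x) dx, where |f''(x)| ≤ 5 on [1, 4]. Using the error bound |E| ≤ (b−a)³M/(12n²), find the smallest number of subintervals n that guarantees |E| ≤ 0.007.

41

Need 135/(12n²) ≤ 0.007.
n² ≥ 135/(12·0.007) = 1607.14 ⇒ n ≥ 40.0892, so the smallest n is 41.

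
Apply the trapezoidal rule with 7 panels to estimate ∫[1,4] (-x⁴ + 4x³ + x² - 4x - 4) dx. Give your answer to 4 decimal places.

h = (4 − 1)/7 = 0.428571.
Nodes x₀,…,x₇ = 1, 1.428571, 1.857143, 2.285714, 2.714286, 3.142857, 3.571429, 4.
f(x) = -x⁴ + 4x³ + x² - 4x - 4: f₀=-4, f₁=-0.176593, f₂=5.745939, f₃=12.553103, f₄=18.220741, f₅=19.915035, f₆=13.992503, f₇=-4.
(h/2)·[f₀ + 2f₁ + 2f₂ + 2f₃ + 2f₄ + 2f₅ + 2f₆ + f₇] = 0.214286·(132.501458) = 28.3932.

28.3932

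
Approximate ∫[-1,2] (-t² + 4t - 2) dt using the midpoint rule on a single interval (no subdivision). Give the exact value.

-0.75

M = (b−a)·f(0.5) = 3·(-0.25) = -0.75.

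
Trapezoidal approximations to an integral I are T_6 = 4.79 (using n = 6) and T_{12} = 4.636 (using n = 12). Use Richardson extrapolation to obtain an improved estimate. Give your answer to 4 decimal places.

4.5847

R = (4·T_{12} − T_6) / 3 = (4·4.636 − 4.79)/3 = (13.754)/3 = 4.5847.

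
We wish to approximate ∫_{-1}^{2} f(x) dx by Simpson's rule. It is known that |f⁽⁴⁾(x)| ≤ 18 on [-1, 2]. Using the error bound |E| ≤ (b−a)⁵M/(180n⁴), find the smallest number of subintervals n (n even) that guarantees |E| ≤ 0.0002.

20

Need 4374/(180n⁴) ≤ 0.0002.
n⁴ ≥ 4374/(180·0.0002) = 121500 ⇒ n ≥ 18.6700, so the smallest even n is 20. (n must be even for Simpson's rule.)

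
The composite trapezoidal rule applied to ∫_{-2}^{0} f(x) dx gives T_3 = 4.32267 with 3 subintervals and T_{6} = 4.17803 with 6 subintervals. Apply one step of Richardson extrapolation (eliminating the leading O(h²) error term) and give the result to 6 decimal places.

4.129817

R = (4·T_{6} − T_3) / 3 = (4·4.17803 − 4.32267)/3 = (12.38945)/3 = 4.129817.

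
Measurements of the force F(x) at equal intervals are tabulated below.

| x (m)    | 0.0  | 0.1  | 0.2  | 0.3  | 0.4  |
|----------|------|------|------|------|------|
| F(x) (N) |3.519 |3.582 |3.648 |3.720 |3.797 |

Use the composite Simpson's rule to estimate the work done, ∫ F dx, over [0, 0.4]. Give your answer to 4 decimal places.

h = 0.1, n = 4.
(h/3)·[y₀ + 4y₁ + 2y₂ + 4y₃ + y₄] = 0.033333·(43.820) = 1.4607.

1.4607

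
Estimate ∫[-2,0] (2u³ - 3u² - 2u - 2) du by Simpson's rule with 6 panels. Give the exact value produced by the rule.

-16

h = (0 − (-2))/6 = 0.333333.
Nodes u₀,…,u₆ = -2, -1.666667, -1.333333, -1, -0.666667, -0.333333, 0.
f(u) = 2u³ - 3u² - 2u - 2: f₀=-26, f₁=-16.259259, f₂=-9.407407, f₃=-5, f₄=-2.592593, f₅=-1.740741, f₆=-2.
(h/3)·[f₀ + 4f₁ + 2f₂ + 4f₃ + 2f₄ + 4f₅ + f₆] = 0.111111·(-144) = -16.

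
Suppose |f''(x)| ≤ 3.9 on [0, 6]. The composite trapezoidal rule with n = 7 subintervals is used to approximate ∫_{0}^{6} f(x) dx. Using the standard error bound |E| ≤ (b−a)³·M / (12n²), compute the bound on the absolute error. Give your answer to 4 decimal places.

1.4327

|E| ≤ (6)³·3.9 / (12·7²) = 842.4/588 = 1.4327.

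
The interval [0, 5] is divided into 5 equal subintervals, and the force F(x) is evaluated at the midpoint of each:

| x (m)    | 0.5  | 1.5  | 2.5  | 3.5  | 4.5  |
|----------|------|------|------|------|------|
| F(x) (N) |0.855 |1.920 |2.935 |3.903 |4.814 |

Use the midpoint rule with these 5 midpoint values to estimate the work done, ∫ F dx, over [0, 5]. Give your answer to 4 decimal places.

h = 1, n = 5.
h·[y(m₁) + y(m₂) + y(m₃) + y(m₄) + y(m₅)] = 1·(14.427) = 14.4270.

14.4270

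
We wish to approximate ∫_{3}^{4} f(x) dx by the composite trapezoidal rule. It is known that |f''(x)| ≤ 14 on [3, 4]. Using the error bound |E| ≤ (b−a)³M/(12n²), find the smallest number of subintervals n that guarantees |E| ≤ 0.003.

20

Need 14/(12n²) ≤ 0.003.
n² ≥ 14/(12·0.003) = 388.889 ⇒ n ≥ 19.7203, so the smallest n is 20.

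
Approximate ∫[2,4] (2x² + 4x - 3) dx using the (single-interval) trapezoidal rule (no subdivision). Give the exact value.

T = (b−a)/2 · [f(2) + f(4)] = 1·[13 + 45] = 58.

58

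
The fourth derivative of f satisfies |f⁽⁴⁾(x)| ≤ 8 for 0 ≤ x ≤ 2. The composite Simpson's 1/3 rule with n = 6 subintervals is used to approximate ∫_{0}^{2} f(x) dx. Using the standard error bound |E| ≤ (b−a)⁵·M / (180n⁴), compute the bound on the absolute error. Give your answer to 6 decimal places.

|E| ≤ (2)⁵·8 / (180·6⁴) = 256/233280 = 0.001097.

0.001097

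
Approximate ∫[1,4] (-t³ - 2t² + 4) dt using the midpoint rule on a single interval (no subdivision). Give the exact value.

M = (b−a)·f(2.5) = 3·(-24.125) = -72.375.

-72.375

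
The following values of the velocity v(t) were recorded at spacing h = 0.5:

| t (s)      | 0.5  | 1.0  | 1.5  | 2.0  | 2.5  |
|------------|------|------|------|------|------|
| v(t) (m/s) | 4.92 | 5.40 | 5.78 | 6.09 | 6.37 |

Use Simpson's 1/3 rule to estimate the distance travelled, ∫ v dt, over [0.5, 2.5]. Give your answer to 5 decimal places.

11.46833

h = 0.5, n = 4.
(h/3)·[y₀ + 4y₁ + 2y₂ + 4y₃ + y₄] = 0.166667·(68.81) = 11.46833.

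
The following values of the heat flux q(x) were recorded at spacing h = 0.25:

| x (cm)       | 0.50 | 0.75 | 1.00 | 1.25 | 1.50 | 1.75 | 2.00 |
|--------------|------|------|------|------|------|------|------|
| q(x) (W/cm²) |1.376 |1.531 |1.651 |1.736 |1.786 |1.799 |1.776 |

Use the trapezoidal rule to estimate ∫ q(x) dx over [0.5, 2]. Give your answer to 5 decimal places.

2.51975

h = 0.25, n = 6.
(h/2)·[y₀ + 2y₁ + 2y₂ + 2y₃ + 2y₄ + 2y₅ + y₆] = 0.125·(20.158) = 2.51975.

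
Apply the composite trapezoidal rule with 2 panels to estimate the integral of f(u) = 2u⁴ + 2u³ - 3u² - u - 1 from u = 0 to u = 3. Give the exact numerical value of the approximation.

h = (3 − 0)/2 = 1.5.
Nodes u₀,…,u₂ = 0, 1.5, 3.
f(u) = 2u⁴ + 2u³ - 3u² - u - 1: f₀=-1, f₁=7.625, f₂=185.
(h/2)·[f₀ + 2f₁ + f₂] = 0.75·(199.25) = 149.4375.

149.4375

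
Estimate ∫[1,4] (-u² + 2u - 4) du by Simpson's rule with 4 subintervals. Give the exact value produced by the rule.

-18

h = (4 − 1)/4 = 0.75.
Nodes u₀,…,u₄ = 1, 1.75, 2.5, 3.25, 4.
f(u) = -u² + 2u - 4: f₀=-3, f₁=-3.5625, f₂=-5.25, f₃=-8.0625, f₄=-12.
(h/3)·[f₀ + 4f₁ + 2f₂ + 4f₃ + f₄] = 0.25·(-72) = -18.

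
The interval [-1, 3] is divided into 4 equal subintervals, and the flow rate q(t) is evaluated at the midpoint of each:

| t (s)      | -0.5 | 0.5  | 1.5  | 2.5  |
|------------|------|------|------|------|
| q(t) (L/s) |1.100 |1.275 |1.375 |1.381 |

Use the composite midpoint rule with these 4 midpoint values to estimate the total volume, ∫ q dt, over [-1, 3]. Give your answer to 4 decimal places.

h = 1, n = 4.
h·[y(m₁) + y(m₂) + y(m₃) + y(m₄)] = 1·(5.131) = 5.1310.

5.1310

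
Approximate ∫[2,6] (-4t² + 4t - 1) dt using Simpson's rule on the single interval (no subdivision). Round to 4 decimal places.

S = (b−a)/6 · [f(2) + 4f(4) + f(6)] = 0.666667·[(-9) + 4·(-49) + (-121)] = -217.3333.

-217.3333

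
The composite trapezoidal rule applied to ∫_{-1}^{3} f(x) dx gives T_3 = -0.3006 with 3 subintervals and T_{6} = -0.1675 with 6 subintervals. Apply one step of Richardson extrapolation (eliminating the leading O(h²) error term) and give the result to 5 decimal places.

R = (4·T_{6} − T_3) / 3 = (4·(-0.1675) − (-0.3006))/3 = (-0.3694)/3 = -0.12313.

-0.12313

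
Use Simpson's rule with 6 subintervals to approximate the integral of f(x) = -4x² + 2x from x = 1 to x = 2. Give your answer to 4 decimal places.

h = (2 − 1)/6 = 0.166667.
Nodes x₀,…,x₆ = 1, 1.166667, 1.333333, 1.5, 1.666667, 1.833333, 2.
f(x) = -4x² + 2x: f₀=-2, f₁=-3.111111, f₂=-4.444444, f₃=-6, f₄=-7.777778, f₅=-9.777778, f₆=-12.
(h/3)·[f₀ + 4f₁ + 2f₂ + 4f₃ + 2f₄ + 4f₅ + f₆] = 0.055556·(-114) = -6.3333.

-6.3333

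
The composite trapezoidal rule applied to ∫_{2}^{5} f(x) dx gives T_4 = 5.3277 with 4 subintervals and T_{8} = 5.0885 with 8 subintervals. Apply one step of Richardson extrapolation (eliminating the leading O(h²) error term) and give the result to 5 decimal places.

R = (4·T_{8} − T_4) / 3 = (4·5.0885 − 5.3277)/3 = (15.0263)/3 = 5.00877.

5.00877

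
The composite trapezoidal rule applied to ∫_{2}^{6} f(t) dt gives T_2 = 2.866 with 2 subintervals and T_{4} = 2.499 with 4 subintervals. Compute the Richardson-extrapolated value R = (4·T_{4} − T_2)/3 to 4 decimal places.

2.3767

R = (4·T_{4} − T_2) / 3 = (4·2.499 − 2.866)/3 = (7.130)/3 = 2.3767.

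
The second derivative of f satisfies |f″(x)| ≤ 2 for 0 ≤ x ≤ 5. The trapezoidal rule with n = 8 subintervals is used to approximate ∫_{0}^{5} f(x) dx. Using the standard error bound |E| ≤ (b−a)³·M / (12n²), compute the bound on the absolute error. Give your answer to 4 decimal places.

0.3255

|E| ≤ (5)³·2 / (12·8²) = 250/768 = 0.3255.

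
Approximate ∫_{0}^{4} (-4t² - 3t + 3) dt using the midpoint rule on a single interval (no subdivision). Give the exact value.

M = (b−a)·f(2) = 4·(-19) = -76.

-76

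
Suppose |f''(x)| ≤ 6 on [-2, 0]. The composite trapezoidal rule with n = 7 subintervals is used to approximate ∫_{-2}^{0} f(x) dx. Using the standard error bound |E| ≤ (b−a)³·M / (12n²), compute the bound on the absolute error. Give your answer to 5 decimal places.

0.08163

|E| ≤ (2)³·6 / (12·7²) = 48/588 = 0.08163.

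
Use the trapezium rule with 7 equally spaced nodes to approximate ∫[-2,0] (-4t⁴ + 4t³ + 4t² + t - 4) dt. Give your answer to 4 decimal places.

-42.4115

h = (0 − (-2))/6 = 0.333333.
Nodes t₀,…,t₆ = -2, -1.666667, -1.333333, -1, -0.666667, -0.333333, 0.
f(t) = -4t⁴ + 4t³ + 4t² + t - 4: f₀=-86, f₁=-43.938272, f₂=-20.345679, f₃=-9, f₄=-4.864198, f₅=-4.086420, f₆=-4.
(h/2)·[f₀ + 2f₁ + 2f₂ + 2f₃ + 2f₄ + 2f₅ + f₆] = 0.166667·(-254.469136) = -42.4115.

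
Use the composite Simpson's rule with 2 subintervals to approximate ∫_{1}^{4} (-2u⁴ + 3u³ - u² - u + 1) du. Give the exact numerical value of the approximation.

-247.5

h = (4 − 1)/2 = 1.5.
Nodes u₀,…,u₂ = 1, 2.5, 4.
f(u) = -2u⁴ + 3u³ - u² - u + 1: f₀=0, f₁=-39, f₂=-339.
(h/3)·[f₀ + 4f₁ + f₂] = 0.5·(-495) = -247.5.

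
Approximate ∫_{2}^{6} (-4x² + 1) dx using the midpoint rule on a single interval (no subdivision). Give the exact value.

M = (b−a)·f(4) = 4·(-63) = -252.

-252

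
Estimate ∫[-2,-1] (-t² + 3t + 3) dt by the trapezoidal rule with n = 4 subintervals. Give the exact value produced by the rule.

-3.84375

h = (-1 − (-2))/4 = 0.25.
Nodes t₀,…,t₄ = -2, -1.75, -1.5, -1.25, -1.
f(t) = -t² + 3t + 3: f₀=-7, f₁=-5.3125, f₂=-3.75, f₃=-2.3125, f₄=-1.
(h/2)·[f₀ + 2f₁ + 2f₂ + 2f₃ + f₄] = 0.125·(-30.75) = -3.84375.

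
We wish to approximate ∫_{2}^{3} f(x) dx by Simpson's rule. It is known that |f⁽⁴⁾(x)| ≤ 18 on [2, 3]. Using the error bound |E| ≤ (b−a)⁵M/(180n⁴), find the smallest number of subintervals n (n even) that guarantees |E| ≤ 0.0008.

Need 18/(180n⁴) ≤ 0.0008.
n⁴ ≥ 18/(180·0.0008) = 125 ⇒ n ≥ 3.3437, so the smallest even n is 4. (n must be even for Simpson's rule.)

4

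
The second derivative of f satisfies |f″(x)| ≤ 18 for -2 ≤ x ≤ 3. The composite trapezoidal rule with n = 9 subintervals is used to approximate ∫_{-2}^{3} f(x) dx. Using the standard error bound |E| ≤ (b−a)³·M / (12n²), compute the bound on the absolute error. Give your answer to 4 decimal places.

|E| ≤ (5)³·18 / (12·9²) = 2250/972 = 2.3148.

2.3148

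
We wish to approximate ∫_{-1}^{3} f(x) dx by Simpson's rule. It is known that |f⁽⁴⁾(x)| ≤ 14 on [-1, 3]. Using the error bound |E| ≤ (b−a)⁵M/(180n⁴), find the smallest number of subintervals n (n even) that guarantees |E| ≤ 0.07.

6

Need 14336/(180n⁴) ≤ 0.07.
n⁴ ≥ 14336/(180·0.07) = 1137.78 ⇒ n ≥ 5.8078, so the smallest even n is 6. (n must be even for Simpson's rule.)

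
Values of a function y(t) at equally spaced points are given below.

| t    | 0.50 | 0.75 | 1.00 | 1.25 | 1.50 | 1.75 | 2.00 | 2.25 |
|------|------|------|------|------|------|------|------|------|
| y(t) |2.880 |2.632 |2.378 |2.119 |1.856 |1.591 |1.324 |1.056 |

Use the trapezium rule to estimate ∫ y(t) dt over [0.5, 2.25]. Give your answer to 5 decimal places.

3.46700

h = 0.25, n = 7.
(h/2)·[y₀ + 2y₁ + 2y₂ + 2y₃ + 2y₄ + 2y₅ + 2y₆ + y₇] = 0.125·(27.736) = 3.46700.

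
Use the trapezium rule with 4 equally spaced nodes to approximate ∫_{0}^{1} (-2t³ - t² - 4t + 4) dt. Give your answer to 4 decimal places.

h = (1 − 0)/3 = 0.333333.
Nodes t₀,…,t₃ = 0, 0.333333, 0.666667, 1.
f(t) = -2t³ - t² - 4t + 4: f₀=4, f₁=2.481481, f₂=0.296296, f₃=-3.
(h/2)·[f₀ + 2f₁ + 2f₂ + f₃] = 0.166667·(6.555556) = 1.0926.

1.0926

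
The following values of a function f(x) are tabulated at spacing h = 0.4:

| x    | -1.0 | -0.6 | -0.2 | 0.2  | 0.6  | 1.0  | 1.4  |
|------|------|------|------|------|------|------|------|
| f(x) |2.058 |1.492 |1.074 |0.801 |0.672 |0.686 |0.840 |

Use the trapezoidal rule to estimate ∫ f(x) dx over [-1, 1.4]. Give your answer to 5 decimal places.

2.46960

h = 0.4, n = 6.
(h/2)·[y₀ + 2y₁ + 2y₂ + 2y₃ + 2y₄ + 2y₅ + y₆] = 0.2·(12.348) = 2.46960.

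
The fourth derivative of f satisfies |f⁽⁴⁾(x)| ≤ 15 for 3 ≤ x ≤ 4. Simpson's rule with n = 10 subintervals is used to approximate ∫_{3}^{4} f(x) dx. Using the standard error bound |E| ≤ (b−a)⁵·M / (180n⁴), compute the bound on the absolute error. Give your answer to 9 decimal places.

|E| ≤ (1)⁵·15 / (180·10⁴) = 15/1800000 = 0.000008333.

0.000008333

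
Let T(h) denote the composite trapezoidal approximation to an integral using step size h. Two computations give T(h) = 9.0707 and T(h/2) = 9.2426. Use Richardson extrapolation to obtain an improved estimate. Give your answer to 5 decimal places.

R = (4·T(h/2) − T(h)) / 3 = (4·9.2426 − 9.0707)/3 = (27.8997)/3 = 9.29990.

9.29990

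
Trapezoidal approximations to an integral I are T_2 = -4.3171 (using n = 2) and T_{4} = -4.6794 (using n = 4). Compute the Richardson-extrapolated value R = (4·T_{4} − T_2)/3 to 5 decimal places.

-4.80017

R = (4·T_{4} − T_2) / 3 = (4·(-4.6794) − (-4.3171))/3 = (-14.4005)/3 = -4.80017.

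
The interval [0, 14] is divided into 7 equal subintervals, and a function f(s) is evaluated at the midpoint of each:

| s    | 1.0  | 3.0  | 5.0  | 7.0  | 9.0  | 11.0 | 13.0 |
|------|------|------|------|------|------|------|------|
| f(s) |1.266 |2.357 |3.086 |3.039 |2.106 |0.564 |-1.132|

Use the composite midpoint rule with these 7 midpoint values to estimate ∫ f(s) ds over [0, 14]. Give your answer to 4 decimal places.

22.5720

h = 2, n = 7.
h·[y(m₁) + y(m₂) + y(m₃) + y(m₄) + y(m₅) + y(m₆) + y(m₇)] = 2·(11.286) = 22.5720.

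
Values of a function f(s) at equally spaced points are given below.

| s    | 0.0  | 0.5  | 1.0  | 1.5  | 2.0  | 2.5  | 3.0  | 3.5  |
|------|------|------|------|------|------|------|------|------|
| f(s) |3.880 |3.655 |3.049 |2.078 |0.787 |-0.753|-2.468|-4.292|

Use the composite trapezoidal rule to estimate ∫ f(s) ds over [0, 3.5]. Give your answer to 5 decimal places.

3.07100

h = 0.5, n = 7.
(h/2)·[y₀ + 2y₁ + 2y₂ + 2y₃ + 2y₄ + 2y₅ + 2y₆ + y₇] = 0.25·(12.284) = 3.07100.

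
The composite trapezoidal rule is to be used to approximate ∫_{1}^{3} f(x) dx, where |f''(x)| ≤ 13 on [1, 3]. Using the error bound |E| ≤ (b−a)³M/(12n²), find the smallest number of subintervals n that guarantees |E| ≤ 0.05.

14

Need 104/(12n²) ≤ 0.05.
n² ≥ 104/(12·0.05) = 173.333 ⇒ n ≥ 13.1656, so the smallest n is 14.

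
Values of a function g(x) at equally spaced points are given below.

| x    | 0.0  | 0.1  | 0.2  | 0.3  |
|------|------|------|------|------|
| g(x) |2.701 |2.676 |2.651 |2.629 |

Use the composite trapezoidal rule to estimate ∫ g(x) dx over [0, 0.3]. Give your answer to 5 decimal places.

0.79920

h = 0.1, n = 3.
(h/2)·[y₀ + 2y₁ + 2y₂ + y₃] = 0.05·(15.984) = 0.79920.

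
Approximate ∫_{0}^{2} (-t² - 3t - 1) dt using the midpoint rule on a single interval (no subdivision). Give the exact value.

-10

M = (b−a)·f(1) = 2·(-5) = -10.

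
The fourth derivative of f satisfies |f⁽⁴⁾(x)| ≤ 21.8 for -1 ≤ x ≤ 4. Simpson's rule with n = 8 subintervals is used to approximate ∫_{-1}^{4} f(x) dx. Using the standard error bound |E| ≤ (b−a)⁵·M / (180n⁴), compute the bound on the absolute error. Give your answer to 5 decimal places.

|E| ≤ (5)⁵·21.8 / (180·8⁴) = 68125/737280 = 0.09240.

0.09240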